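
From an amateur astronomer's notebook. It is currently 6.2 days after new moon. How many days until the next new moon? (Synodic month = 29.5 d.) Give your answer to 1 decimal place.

23.3 days

One full lunation from the last new moon is 29.5 d; remaining = 29.5 − 6.2 = 23.300 d.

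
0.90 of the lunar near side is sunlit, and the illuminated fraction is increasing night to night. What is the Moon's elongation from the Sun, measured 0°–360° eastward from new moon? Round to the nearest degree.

143°

cos θ = 1 − 2f = -0.800, giving a principal value of 143.1°.
Before full moon the principal value applies: θ = 143.1°.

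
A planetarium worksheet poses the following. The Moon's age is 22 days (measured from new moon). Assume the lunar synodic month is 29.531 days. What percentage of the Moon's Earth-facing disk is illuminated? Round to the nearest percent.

The Moon has covered 22/29.531 of its cycle, so θ ≈ 360° × 22/29.531 = 268.2°.
Illuminated fraction = (1 − cos 268.2°)/2 = (1 − (-0.032))/2 ≈ 0.516, so 52%.

52%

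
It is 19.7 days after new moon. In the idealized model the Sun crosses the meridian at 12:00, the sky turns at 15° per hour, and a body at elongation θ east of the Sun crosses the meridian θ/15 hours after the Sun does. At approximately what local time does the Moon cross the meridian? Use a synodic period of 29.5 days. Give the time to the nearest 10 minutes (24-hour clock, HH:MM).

04:00

The Moon has covered 19.7/29.5 of its cycle, so θ ≈ 360° × 19.7/29.5 = 240.4°.
At 15° of sky rotation per hour, 240.4° corresponds to a 16.03 h lag.
12:00 + 16.027 h ≈ 04:02 → 04:00 to the nearest ten minutes.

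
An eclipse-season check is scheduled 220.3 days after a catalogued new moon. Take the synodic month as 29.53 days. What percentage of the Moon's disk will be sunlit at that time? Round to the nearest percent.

98%

Reduce mod P: 220.3 − 7×29.53 = 13.59 d into the current lunation.
Elongation θ = 360° × 13.59/29.53 ≈ 165.7°.
cos 165.7° = (-0.969), so f = (1 − (-0.969))/2 = 0.984, so 98%.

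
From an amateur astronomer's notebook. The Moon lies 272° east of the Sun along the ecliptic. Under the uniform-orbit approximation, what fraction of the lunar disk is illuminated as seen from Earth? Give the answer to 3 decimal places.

f = (1 − cos 272°)/2 = (1 − 0.035)/2 ≈ 0.483.

0.483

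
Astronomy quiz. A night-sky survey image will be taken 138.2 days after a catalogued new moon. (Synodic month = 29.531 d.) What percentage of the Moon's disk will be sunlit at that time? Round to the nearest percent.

Reduce mod P: 138.2 − 4×29.531 = 20.08 d into the current lunation.
The Moon has covered 20.08/29.531 of its cycle, so θ ≈ 360° × 20.08/29.531 = 244.7°.
With cos θ = (-0.427), the lit fraction is (1 − (-0.427))/2 ≈ 0.713, so 71%.

71%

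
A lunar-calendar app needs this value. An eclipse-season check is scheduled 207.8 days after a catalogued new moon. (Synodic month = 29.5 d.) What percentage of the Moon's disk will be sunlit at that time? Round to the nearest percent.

207.8/29.5 = 7.044 lunations, so 7 complete cycles and 1.30 d into the next.
Phase angle: θ = 360°·(1.30 d)/(29.5 d) = 15.9°.
cos 15.9° = 0.962, so f = (1 − 0.962)/2 = 0.019, so 2%.

2%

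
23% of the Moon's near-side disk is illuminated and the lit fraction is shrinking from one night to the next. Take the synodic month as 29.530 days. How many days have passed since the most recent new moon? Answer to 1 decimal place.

cos θ = 1 − 2f = 0.540, giving a principal value of 57.3°.
A waning Moon lies in 180°–360°, so θ = 360° − 57.3° = 302.7°.
Age = 29.530 × 302.7°/360° ≈ 24.83 days.

24.8 days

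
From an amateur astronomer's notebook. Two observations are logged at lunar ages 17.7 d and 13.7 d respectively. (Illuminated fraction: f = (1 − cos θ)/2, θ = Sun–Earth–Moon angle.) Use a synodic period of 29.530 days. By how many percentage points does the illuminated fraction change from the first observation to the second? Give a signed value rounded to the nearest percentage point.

+8 percentage points

First observation: θ = 360°·17.7/29.530 = 215.8°, so f = 0.906.
Second observation: θ = 167.0°, f = 0.987.
Δf = 0.987 − 0.906 = +0.082, i.e. +8 pp.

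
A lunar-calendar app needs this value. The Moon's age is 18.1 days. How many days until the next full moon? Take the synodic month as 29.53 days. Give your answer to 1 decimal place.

26.2 days

Full moon occurs at elongation 180°, i.e. at age 29.53 × 180/360 = 14.765 d.
This lunation's full moon (14.765 d) has passed, so add one period: 44.295 − 18.1 = 26.195 days.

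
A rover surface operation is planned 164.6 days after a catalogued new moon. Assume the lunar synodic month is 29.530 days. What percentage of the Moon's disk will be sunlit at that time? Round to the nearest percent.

164.6/29.530 = 5.574 lunations, so 5 complete cycles and 16.95 d into the next.
The Moon has covered 16.95/29.530 of its cycle, so θ ≈ 360° × 16.95/29.530 = 206.6°.
cos 206.6° = (-0.894), so f = (1 − (-0.894))/2 = 0.947, so 95%.

95%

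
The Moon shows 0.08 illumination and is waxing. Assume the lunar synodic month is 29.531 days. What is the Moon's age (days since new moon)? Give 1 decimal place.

cos θ = 1 − 2f = 0.840, giving a principal value of 32.9°.
Before full moon the principal value applies: θ = 32.9°.
At 360°/29.531 d per day, 32.9° corresponds to 2.70 days.

2.7 days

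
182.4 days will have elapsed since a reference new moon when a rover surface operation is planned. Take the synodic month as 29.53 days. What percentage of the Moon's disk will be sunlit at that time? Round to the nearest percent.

182.4 d spans 6 complete synodic months (6 × 29.53 = 177.18 d) plus 5.22 d.
Phase angle: θ = 360°·(5.22 d)/(29.53 d) = 63.6°.
Illuminated fraction = (1 − cos 63.6°)/2 = (1 − 0.444)/2 ≈ 0.278, so 28%.

28%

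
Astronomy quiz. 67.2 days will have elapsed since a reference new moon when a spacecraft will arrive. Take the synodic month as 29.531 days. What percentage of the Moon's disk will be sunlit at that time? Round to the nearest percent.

Reduce mod P: 67.2 − 2×29.531 = 8.14 d into the current lunation.
Phase angle: θ = 360°·(8.14 d)/(29.531 d) = 99.2°.
Illuminated fraction = (1 − cos 99.2°)/2 = (1 − (-0.160))/2 ≈ 0.580, so 58%.

58%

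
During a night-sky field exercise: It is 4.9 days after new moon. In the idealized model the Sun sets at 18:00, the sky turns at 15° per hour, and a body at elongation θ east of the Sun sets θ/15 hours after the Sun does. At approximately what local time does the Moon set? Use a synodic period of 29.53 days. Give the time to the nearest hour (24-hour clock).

The Moon has covered 4.9/29.53 of its cycle, so θ ≈ 360° × 4.9/29.53 = 59.7°.
Delay after the Sun = 59.7° / (15°/h) ≈ 3.98 h.
18:00 + 3.98 h ≈ 21:59 → 22:00 to the nearest hour.

22:00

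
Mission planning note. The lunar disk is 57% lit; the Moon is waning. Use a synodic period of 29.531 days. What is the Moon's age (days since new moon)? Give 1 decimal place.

cos θ = 1 − 2f = -0.140, giving a principal value of 98.0°.
A waning Moon lies in 180°–360°, so θ = 360° − 98.0° = 262.0°.
That fraction of the synodic month is 262.0/360 × 29.531 d ≈ 21.49 d.

21.5 days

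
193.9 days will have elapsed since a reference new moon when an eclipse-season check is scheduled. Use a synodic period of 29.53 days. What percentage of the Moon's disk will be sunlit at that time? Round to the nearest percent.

96%

Reduce mod P: 193.9 − 6×29.53 = 16.72 d into the current lunation.
The Moon has covered 16.72/29.53 of its cycle, so θ ≈ 360° × 16.72/29.53 = 203.8°.
cos 203.8° = (-0.915), so f = (1 − (-0.915))/2 = 0.957, so 96%.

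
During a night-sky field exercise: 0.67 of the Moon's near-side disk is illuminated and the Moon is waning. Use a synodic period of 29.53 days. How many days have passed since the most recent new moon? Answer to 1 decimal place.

20.5 days

From f = (1 − cos θ)/2: cos θ = 1 − 2×0.67 = -0.340; arccos → 109.9°.
Waning ⇒ past full, so θ = 360° − 109.9° = 250.1°.
At 360°/29.53 d per day, 250.1° corresponds to 20.52 days.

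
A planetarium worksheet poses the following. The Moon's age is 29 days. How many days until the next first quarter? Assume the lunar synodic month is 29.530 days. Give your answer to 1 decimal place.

7.9 days

First quarter is 0.25 of the way through the cycle: age 0.25 × 29.530 = 7.383 d.
This lunation's first quarter (7.383 d) has passed, so add one period: 36.913 − 29 = 7.913 days.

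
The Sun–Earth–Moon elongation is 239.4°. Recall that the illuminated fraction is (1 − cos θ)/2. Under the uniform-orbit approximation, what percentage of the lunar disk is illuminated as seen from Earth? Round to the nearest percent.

75%

Half-versine of 239.4°: (1 − (-0.509))/2 = 0.755, i.e. 75%.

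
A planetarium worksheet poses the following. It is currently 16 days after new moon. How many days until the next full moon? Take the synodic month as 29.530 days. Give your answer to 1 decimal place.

Full moon is 0.5 of the way through the cycle: age 0.5 × 29.530 = 14.765 d.
This lunation's full moon (14.765 d) has passed, so add one period: 44.295 − 16 = 28.295 days.

28.3 days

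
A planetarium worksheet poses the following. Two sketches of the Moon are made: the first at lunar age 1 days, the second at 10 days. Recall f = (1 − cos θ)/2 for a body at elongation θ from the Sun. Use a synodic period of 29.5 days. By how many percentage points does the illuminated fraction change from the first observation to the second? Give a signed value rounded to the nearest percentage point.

First observation: θ = 360°·1/29.5 = 12.2°, so f = 0.011.
Second observation: θ = 122.0°, f = 0.765.
Δf = 0.765 − 0.011 = +0.754, i.e. +75 pp.

+75 pp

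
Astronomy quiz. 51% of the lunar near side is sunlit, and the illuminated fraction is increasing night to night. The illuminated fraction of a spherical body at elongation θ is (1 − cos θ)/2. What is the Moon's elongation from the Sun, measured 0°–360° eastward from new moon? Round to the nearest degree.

91°

cos θ = 1 − 2f = -0.020, giving a principal value of 91.1°.
Before full moon the principal value applies: θ = 91.1°.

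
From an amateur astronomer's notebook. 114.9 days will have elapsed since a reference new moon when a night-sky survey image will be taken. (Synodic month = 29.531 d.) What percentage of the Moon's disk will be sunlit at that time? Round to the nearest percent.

11%

114.9 d spans 3 complete synodic months (3 × 29.531 = 88.59 d) plus 26.31 d.
Elongation θ = 360° × 26.31/29.531 ≈ 320.7°.
With cos θ = 0.774, the lit fraction is (1 − 0.774)/2 ≈ 0.113, so 11%.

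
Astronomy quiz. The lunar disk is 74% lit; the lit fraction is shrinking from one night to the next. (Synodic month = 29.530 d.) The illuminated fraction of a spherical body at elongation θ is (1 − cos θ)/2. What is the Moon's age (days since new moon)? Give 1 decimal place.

cos θ = 1 − 2f = -0.480, giving a principal value of 118.7°.
A waning Moon lies in 180°–360°, so θ = 360° − 118.7° = 241.3°.
At 360°/29.530 d per day, 241.3° corresponds to 19.79 days.

19.8 days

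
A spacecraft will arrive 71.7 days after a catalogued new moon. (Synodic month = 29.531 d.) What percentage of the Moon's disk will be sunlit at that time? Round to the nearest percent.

71.7 d spans 2 complete synodic months (2 × 29.531 = 59.06 d) plus 12.64 d.
Elongation θ = 360° × 12.64/29.531 ≈ 154.1°.
Illuminated fraction = (1 − cos 154.1°)/2 = (1 − (-0.899))/2 ≈ 0.950, so 95%.

95%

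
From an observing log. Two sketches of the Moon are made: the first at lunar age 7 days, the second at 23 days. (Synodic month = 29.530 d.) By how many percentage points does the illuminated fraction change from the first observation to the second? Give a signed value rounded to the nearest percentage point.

θ₁ = 360° × 7/29.530 = 85.3°, f₁ = (1 − cos θ₁)/2 = 0.459.
θ₂ = 360° × 23/29.530 = 280.4°, f₂ = (1 − cos θ₂)/2 = 0.410.
Change = f₂ − f₁ = -0.050 → -5 percentage points.

-5 percentage points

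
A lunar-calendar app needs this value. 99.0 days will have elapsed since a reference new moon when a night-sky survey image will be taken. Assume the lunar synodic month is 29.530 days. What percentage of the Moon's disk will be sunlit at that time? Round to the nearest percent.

80%

99.0/29.530 = 3.353 lunations, so 3 complete cycles and 10.41 d into the next.
The Moon has covered 10.41/29.530 of its cycle, so θ ≈ 360° × 10.41/29.530 = 126.9°.
cos 126.9° = (-0.601), so f = (1 − (-0.601))/2 = 0.800, so 80%.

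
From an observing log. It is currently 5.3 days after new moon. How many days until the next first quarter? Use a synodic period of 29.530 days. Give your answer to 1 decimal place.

2.1 days

First quarter occurs at elongation 90°, i.e. at age 29.530 × 90/360 = 7.383 d.
So 2.083 days remain (7.383 − 5.3).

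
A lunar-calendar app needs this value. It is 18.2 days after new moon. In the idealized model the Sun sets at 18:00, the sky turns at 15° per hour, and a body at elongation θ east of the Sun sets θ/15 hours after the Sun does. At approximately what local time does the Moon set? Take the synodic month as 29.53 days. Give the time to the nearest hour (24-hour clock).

09:00

The Moon has covered 18.2/29.53 of its cycle, so θ ≈ 360° × 18.2/29.53 = 221.9°.
Delay after the Sun = 221.9° / (15°/h) ≈ 14.79 h.
18:00 + 14.79 h ≈ 08:48 → 09:00 to the nearest hour.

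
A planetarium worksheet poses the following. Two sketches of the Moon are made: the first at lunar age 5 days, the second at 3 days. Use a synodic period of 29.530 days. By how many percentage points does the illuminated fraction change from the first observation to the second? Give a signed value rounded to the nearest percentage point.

-16 percentage points

θ₁ = 360° × 5/29.530 = 61.0°, f₁ = (1 − cos θ₁)/2 = 0.257.
θ₂ = 360° × 3/29.530 = 36.6°, f₂ = (1 − cos θ₂)/2 = 0.098.
Change = f₂ − f₁ = -0.159 → -16 percentage points.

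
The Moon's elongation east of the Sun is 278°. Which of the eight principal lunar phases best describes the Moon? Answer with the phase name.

The last quarter sector spans roughly 248°–292°; 278° falls inside it.

last quarter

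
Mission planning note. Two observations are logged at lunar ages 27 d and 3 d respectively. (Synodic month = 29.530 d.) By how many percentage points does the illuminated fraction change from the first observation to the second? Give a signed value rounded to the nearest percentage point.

+3 percentage points

First observation: θ = 360°·27/29.530 = 329.2°, so f = 0.071.
Second observation: θ = 36.6°, f = 0.098.
Δf = 0.098 − 0.071 = +0.028, i.e. +3 pp.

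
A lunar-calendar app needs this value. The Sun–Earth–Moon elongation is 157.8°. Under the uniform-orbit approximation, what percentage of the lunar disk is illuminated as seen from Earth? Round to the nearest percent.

cos 157.8° = (-0.926), so f = (1 − (-0.926))/2 = 0.963, i.e. 96%.

96%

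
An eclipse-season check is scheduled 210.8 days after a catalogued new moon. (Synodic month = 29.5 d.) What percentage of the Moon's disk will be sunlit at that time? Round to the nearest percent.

210.8/29.5 = 7.146 lunations, so 7 complete cycles and 4.30 d into the next.
Elongation θ = 360° × 4.30/29.5 ≈ 52.5°.
With cos θ = 0.609, the lit fraction is (1 − 0.609)/2 ≈ 0.195, so 20%.

20%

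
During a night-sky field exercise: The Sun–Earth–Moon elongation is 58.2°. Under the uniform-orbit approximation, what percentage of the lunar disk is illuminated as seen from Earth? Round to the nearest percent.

cos 58.2° = 0.527, so f = (1 − 0.527)/2 = 0.237, i.e. 24%.

24%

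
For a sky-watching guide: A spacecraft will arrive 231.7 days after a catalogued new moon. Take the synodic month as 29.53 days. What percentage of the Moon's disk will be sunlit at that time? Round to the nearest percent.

22%

Reduce mod P: 231.7 − 7×29.53 = 24.99 d into the current lunation.
Phase angle: θ = 360°·(24.99 d)/(29.53 d) = 304.7°.
With cos θ = 0.569, the lit fraction is (1 − 0.569)/2 ≈ 0.216, so 22%.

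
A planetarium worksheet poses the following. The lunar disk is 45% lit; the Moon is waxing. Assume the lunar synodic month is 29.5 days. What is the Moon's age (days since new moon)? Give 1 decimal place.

Invert f = (1 − cos θ)/2 to get cos θ = 1 − 2(0.45) = 0.100, hence θ₀ = arccos 0.100 = 84.3°.
Before full moon the principal value applies: θ = 84.3°.
Age = 29.5 × 84.3°/360° ≈ 6.90 days.

6.9 days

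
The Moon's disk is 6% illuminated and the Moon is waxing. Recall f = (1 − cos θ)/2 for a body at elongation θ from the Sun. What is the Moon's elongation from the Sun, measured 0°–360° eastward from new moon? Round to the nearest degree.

28°

Invert f = (1 − cos θ)/2 to get cos θ = 1 − 2(0.06) = 0.880, hence θ₀ = arccos 0.880 = 28.4°.
Waxing ⇒ before full, so θ = 28.4°.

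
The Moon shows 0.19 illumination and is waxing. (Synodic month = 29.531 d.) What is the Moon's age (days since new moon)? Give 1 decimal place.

4.2 days

Invert f = (1 − cos θ)/2 to get cos θ = 1 − 2(0.19) = 0.620, hence θ₀ = arccos 0.620 = 51.7°.
Before full moon the principal value applies: θ = 51.7°.
Age = 29.531 × 51.7°/360° ≈ 4.24 days.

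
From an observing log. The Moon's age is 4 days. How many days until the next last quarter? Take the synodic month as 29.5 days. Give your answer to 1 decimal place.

Last quarter occurs at elongation 270°, i.e. at age 29.5 × 270/360 = 22.125 d.
That is 22.125 − 4 = 18.125 days ahead.

18.1 days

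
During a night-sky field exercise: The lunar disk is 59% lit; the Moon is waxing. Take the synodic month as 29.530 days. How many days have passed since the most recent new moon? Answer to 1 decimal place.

8.2 days

From f = (1 − cos θ)/2: cos θ = 1 − 2×0.59 = -0.180; arccos → 100.4°.
The Moon is waxing (0°–180°), so θ = 100.4° directly.
That fraction of the synodic month is 100.4/360 × 29.530 d ≈ 8.23 d.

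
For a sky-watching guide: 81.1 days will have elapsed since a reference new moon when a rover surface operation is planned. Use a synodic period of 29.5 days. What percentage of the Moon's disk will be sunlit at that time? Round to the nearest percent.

81.1 d spans 2 complete synodic months (2 × 29.5 = 59.00 d) plus 22.10 d.
The Moon has covered 22.10/29.5 of its cycle, so θ ≈ 360° × 22.10/29.5 = 269.7°.
cos 269.7° = (-0.005), so f = (1 − (-0.005))/2 = 0.503, so 50%.

50%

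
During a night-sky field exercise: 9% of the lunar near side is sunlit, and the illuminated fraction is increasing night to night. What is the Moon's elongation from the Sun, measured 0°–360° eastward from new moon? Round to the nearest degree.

From f = (1 − cos θ)/2: cos θ = 1 − 2×0.09 = 0.820; arccos → 34.9°.
Waxing ⇒ before full, so θ = 34.9°.

35°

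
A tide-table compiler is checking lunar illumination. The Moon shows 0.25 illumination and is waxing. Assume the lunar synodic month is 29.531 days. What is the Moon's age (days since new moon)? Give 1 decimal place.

cos θ = 1 − 2f = 0.500, giving a principal value of 60.0°.
The Moon is waxing (0°–180°), so θ = 60.0° directly.
At 360°/29.531 d per day, 60.0° corresponds to 4.92 days.

4.9 days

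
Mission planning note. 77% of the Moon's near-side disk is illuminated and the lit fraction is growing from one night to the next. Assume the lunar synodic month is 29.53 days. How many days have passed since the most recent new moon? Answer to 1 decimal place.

cos θ = 1 − 2f = -0.540, giving a principal value of 122.7°.
Waxing ⇒ before full, so θ = 122.7°.
At 360°/29.53 d per day, 122.7° corresponds to 10.06 days.

10.1 days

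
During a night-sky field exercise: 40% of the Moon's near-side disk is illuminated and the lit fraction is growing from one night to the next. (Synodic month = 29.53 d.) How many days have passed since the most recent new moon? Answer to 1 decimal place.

6.4 days

cos θ = 1 − 2f = 0.200, giving a principal value of 78.5°.
The Moon is waxing (0°–180°), so θ = 78.5° directly.
That fraction of the synodic month is 78.5/360 × 29.53 d ≈ 6.44 d.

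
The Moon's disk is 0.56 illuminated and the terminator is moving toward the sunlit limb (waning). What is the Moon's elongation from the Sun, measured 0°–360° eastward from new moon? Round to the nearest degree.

263°

cos θ = 1 − 2f = -0.120, giving a principal value of 96.9°.
Waning ⇒ past full, so θ = 360° − 96.9° = 263.1°.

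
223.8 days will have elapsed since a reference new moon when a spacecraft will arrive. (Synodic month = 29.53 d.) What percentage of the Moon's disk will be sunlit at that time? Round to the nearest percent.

223.8 d spans 7 complete synodic months (7 × 29.53 = 206.71 d) plus 17.09 d.
Phase angle: θ = 360°·(17.09 d)/(29.53 d) = 208.3°.
Illuminated fraction = (1 − cos 208.3°)/2 = (1 − (-0.880))/2 ≈ 0.940, so 94%.

94%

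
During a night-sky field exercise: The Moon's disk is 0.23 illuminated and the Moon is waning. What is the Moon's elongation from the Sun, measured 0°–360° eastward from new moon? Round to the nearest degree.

303°

cos θ = 1 − 2f = 0.540, giving a principal value of 57.3°.
A waning Moon lies in 180°–360°, so θ = 360° − 57.3° = 302.7°.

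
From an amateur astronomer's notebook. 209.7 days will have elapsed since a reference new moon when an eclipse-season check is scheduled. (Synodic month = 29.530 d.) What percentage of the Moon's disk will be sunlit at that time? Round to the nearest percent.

209.7/29.530 = 7.101 lunations, so 7 complete cycles and 2.99 d into the next.
Elongation θ = 360° × 2.99/29.530 ≈ 36.5°.
Illuminated fraction = (1 − cos 36.5°)/2 = (1 − 0.804)/2 ≈ 0.098, so 10%.

10%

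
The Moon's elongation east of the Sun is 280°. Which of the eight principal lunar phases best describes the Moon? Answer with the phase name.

The last quarter sector spans roughly 248°–292°; 280° falls inside it.

last quarter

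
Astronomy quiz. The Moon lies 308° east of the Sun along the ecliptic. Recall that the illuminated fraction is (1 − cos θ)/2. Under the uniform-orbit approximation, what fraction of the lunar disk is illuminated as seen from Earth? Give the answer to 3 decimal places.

0.192

Half-versine of 308°: (1 − 0.616)/2 = 0.192.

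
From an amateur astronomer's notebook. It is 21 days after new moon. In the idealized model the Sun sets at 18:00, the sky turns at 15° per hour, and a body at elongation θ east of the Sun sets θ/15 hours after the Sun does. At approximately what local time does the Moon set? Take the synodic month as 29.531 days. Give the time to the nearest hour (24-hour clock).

11:00

The Moon has covered 21/29.531 of its cycle, so θ ≈ 360° × 21/29.531 = 256.0°.
The Moon trails the Sun by θ/15 = 256.0/15 ≈ 17.07 hours.
18:00 + 17.07 h ≈ 11:04 → 11:00 to the nearest hour.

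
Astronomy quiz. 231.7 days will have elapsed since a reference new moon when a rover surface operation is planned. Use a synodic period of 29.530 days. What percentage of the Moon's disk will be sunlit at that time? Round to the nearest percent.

Reduce mod P: 231.7 − 7×29.530 = 24.99 d into the current lunation.
Phase angle: θ = 360°·(24.99 d)/(29.530 d) = 304.7°.
With cos θ = 0.569, the lit fraction is (1 − 0.569)/2 ≈ 0.216, so 22%.

22%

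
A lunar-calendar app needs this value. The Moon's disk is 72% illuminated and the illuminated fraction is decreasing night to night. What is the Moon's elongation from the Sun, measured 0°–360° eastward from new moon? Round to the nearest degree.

cos θ = 1 − 2f = -0.440, giving a principal value of 116.1°.
Waning ⇒ past full, so θ = 360° − 116.1° = 243.9°.

244°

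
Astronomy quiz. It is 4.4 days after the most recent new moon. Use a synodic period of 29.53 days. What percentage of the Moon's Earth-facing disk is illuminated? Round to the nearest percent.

The Moon has covered 4.4/29.53 of its cycle, so θ ≈ 360° × 4.4/29.53 = 53.6°.
cos 53.6° = 0.593, so f = (1 − 0.593)/2 = 0.204, so 20%.

20%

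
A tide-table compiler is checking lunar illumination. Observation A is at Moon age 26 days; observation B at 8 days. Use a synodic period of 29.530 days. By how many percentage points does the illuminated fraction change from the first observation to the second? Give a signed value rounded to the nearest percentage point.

+43 percentage points

First observation: θ = 360°·26/29.530 = 317.0°, so f = 0.135.
Second observation: θ = 97.5°, f = 0.566.
Δf = 0.566 − 0.135 = +0.431, i.e. +43 pp.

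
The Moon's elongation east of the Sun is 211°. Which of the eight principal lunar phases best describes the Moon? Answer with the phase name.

waning gibbous

The waning gibbous sector spans roughly 202°–248°; 211° falls inside it.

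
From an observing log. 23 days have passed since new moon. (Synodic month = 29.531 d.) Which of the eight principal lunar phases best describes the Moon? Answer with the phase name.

last quarter

θ ≈ 360° × 23/29.531 = 280°, which falls in the last quarter sector.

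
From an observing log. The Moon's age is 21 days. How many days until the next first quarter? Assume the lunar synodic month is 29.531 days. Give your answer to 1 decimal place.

First quarter is 0.25 of the way through the cycle: age 0.25 × 29.531 = 7.383 d.
This lunation's first quarter (7.383 d) has passed, so add one period: 36.914 − 21 = 15.914 days.

15.9 days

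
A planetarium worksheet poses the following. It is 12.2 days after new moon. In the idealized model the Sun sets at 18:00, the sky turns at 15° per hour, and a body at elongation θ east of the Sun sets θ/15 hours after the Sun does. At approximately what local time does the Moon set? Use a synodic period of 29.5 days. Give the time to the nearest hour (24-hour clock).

The Moon has covered 12.2/29.5 of its cycle, so θ ≈ 360° × 12.2/29.5 = 148.9°.
At 15° of sky rotation per hour, 148.9° corresponds to a 9.93 h lag.
18:00 + 9.93 h ≈ 03:56 → 04:00 to the nearest hour.

04:00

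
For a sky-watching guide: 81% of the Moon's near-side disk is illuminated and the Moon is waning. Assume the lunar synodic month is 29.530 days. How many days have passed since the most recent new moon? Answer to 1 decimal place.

19.0 days

cos θ = 1 − 2f = -0.620, giving a principal value of 128.3°.
Waning ⇒ past full, so θ = 360° − 128.3° = 231.7°.
At 360°/29.530 d per day, 231.7° corresponds to 19.00 days.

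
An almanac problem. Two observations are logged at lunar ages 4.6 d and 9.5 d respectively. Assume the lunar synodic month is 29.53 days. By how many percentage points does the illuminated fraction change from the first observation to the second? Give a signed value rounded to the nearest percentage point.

+50 percentage points

θ₁ = 360° × 4.6/29.53 = 56.1°, f₁ = (1 − cos θ₁)/2 = 0.221.
θ₂ = 360° × 9.5/29.53 = 115.8°, f₂ = (1 − cos θ₂)/2 = 0.718.
Change = f₂ − f₁ = +0.497 → +50 percentage points.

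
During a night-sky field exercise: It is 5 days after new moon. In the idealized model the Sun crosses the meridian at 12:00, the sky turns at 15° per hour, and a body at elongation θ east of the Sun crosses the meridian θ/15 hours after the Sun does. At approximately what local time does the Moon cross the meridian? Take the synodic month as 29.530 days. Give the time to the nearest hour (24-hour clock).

16:00

The Moon has covered 5/29.530 of its cycle, so θ ≈ 360° × 5/29.530 = 61.0°.
Delay after the Sun = 61.0° / (15°/h) ≈ 4.06 h.
12:00 + 4.06 h ≈ 16:04 → 16:00 to the nearest hour.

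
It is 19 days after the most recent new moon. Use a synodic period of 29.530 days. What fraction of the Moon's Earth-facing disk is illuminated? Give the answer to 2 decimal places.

Phase angle: θ = 360°·(19 d)/(29.530 d) = 231.6°.
Illuminated fraction = (1 − cos 231.6°)/2 = (1 − (-0.621))/2 ≈ 0.810.

0.81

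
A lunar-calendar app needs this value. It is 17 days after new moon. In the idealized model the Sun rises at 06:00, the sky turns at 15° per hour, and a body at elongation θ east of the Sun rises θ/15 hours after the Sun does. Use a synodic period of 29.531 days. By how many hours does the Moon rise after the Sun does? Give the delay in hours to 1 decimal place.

13.8 h

The Moon has covered 17/29.531 of its cycle, so θ ≈ 360° × 17/29.531 = 207.2°.
At 15° of sky rotation per hour, 207.2° corresponds to a 13.82 h lag.
So the Moon rises 13.82 h after the Sun.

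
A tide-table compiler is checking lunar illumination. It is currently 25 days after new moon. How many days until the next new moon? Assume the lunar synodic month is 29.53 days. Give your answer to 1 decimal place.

The next new moon completes the synodic month: 29.53 − 25 = 4.530 days.

4.5 days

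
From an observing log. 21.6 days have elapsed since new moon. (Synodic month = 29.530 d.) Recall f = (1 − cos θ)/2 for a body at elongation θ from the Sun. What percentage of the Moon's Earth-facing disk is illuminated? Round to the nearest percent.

56%

The Moon has covered 21.6/29.530 of its cycle, so θ ≈ 360° × 21.6/29.530 = 263.3°.
Illuminated fraction = (1 − cos 263.3°)/2 = (1 − (-0.116))/2 ≈ 0.558, so 56%.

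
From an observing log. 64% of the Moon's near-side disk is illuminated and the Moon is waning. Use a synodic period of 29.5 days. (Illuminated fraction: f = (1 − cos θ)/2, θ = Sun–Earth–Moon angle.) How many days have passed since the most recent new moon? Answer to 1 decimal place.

20.8 days

Invert f = (1 − cos θ)/2 to get cos θ = 1 − 2(0.64) = -0.280, hence θ₀ = arccos -0.280 = 106.3°.
Waning ⇒ past full, so θ = 360° − 106.3° = 253.7°.
At 360°/29.5 d per day, 253.7° corresponds to 20.79 days.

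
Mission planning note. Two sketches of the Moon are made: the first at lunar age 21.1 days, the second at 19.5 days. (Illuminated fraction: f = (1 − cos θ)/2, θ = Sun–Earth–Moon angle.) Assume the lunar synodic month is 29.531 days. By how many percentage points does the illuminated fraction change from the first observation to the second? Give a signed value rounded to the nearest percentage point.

θ₁ = 360° × 21.1/29.531 = 257.2°, f₁ = (1 − cos θ₁)/2 = 0.611.
θ₂ = 360° × 19.5/29.531 = 237.7°, f₂ = (1 − cos θ₂)/2 = 0.767.
Change = f₂ − f₁ = +0.156 → +16 percentage points.

+16 percentage points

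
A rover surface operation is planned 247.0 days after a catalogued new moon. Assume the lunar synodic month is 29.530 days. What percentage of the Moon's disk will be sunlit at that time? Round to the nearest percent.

83%

247.0 d spans 8 complete synodic months (8 × 29.530 = 236.24 d) plus 10.76 d.
Elongation θ = 360° × 10.76/29.530 ≈ 131.2°.
Illuminated fraction = (1 − cos 131.2°)/2 = (1 − (-0.658))/2 ≈ 0.829, so 83%.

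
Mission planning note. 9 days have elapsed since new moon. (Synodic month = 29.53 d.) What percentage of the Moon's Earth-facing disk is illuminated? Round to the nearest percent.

Elongation θ = 360° × 9/29.53 ≈ 109.7°.
With cos θ = (-0.337), the lit fraction is (1 − (-0.337))/2 ≈ 0.669, so 67%.

67%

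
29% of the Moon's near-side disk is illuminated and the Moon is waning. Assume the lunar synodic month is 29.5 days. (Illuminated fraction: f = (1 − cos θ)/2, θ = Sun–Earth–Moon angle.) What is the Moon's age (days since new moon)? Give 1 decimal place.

Invert f = (1 − cos θ)/2 to get cos θ = 1 − 2(0.29) = 0.420, hence θ₀ = arccos 0.420 = 65.2°.
Waning ⇒ past full, so θ = 360° − 65.2° = 294.8°.
At 360°/29.5 d per day, 294.8° corresponds to 24.16 days.

24.2 days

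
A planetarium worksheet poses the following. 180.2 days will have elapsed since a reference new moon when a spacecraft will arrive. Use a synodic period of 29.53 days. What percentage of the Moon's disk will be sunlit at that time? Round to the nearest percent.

10%

180.2 d spans 6 complete synodic months (6 × 29.53 = 177.18 d) plus 3.02 d.
The Moon has covered 3.02/29.53 of its cycle, so θ ≈ 360° × 3.02/29.53 = 36.8°.
Illuminated fraction = (1 − cos 36.8°)/2 = (1 − 0.801)/2 ≈ 0.100, so 10%.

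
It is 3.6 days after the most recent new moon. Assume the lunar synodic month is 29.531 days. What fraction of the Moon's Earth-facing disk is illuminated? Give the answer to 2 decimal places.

The Moon has covered 3.6/29.531 of its cycle, so θ ≈ 360° × 3.6/29.531 = 43.9°.
Illuminated fraction = (1 − cos 43.9°)/2 = (1 − 0.721)/2 ≈ 0.140.

0.14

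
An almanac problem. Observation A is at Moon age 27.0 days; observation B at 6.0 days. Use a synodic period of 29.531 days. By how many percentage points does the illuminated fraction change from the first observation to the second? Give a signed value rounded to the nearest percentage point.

θ₁ = 360° × 27.0/29.531 = 329.1°, f₁ = (1 − cos θ₁)/2 = 0.071.
θ₂ = 360° × 6.0/29.531 = 73.1°, f₂ = (1 − cos θ₂)/2 = 0.355.
Change = f₂ − f₁ = +0.284 → +28 percentage points.

+28 pp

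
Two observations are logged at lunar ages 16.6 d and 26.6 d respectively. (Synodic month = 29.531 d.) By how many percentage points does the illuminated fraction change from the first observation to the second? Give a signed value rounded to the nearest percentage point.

First observation: θ = 360°·16.6/29.531 = 202.4°, so f = 0.962.
Second observation: θ = 324.3°, f = 0.094.
Δf = 0.094 − 0.962 = -0.868, i.e. -87 pp.

-87 percentage points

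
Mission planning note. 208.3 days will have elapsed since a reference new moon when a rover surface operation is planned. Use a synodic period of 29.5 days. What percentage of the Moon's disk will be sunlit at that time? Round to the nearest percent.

4%

208.3 d spans 7 complete synodic months (7 × 29.5 = 206.50 d) plus 1.80 d.
The Moon has covered 1.80/29.5 of its cycle, so θ ≈ 360° × 1.80/29.5 = 22.0°.
With cos θ = 0.927, the lit fraction is (1 − 0.927)/2 ≈ 0.036, so 4%.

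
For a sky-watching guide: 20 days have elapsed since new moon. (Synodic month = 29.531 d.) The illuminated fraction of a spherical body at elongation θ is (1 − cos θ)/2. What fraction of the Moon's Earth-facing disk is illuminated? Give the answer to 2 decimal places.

0.72

Elongation θ = 360° × 20/29.531 ≈ 243.8°.
With cos θ = (-0.441), the lit fraction is (1 − (-0.441))/2 ≈ 0.721.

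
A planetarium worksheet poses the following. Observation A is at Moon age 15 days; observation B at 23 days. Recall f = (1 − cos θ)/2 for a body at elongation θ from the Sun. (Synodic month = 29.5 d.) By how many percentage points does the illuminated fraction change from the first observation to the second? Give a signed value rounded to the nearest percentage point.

-59 percentage points

θ₁ = 360° × 15/29.5 = 183.1°, f₁ = (1 − cos θ₁)/2 = 0.999.
θ₂ = 360° × 23/29.5 = 280.7°, f₂ = (1 − cos θ₂)/2 = 0.407.
Change = f₂ − f₁ = -0.592 → -59 percentage points.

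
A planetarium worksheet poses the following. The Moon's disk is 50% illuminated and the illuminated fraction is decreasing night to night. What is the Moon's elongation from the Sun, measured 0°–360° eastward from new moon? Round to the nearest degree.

Invert f = (1 − cos θ)/2 to get cos θ = 1 − 2(0.50) = 0.000, hence θ₀ = arccos 0.000 = 90.0°.
A waning Moon lies in 180°–360°, so θ = 360° − 90.0° = 270.0°.

270°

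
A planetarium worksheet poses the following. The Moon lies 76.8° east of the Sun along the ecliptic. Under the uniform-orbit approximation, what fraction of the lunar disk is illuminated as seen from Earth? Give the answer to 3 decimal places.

f = (1 − cos 76.8°)/2 = (1 − 0.228)/2 ≈ 0.386.

0.386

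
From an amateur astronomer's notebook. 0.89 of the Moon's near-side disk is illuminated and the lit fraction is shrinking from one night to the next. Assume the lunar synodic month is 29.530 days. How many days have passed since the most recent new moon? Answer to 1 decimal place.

17.9 days

From f = (1 − cos θ)/2: cos θ = 1 − 2×0.89 = -0.780; arccos → 141.3°.
A waning Moon lies in 180°–360°, so θ = 360° − 141.3° = 218.7°.
Age = 29.530 × 218.7°/360° ≈ 17.94 days.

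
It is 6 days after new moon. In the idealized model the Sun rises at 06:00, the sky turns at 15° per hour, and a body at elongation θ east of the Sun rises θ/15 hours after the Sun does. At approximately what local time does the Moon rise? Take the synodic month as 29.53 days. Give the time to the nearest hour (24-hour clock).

11:00

Phase angle: θ = 360°·(6 d)/(29.53 d) = 73.1°.
The Moon trails the Sun by θ/15 = 73.1/15 ≈ 4.88 hours.
06:00 + 4.88 h ≈ 10:53 → 11:00 to the nearest hour.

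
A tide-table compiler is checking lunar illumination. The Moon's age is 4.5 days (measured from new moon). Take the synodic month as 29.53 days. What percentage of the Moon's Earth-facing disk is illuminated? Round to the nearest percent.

Phase angle: θ = 360°·(4.5 d)/(29.53 d) = 54.9°.
Illuminated fraction = (1 − cos 54.9°)/2 = (1 − 0.576)/2 ≈ 0.212, so 21%.

21%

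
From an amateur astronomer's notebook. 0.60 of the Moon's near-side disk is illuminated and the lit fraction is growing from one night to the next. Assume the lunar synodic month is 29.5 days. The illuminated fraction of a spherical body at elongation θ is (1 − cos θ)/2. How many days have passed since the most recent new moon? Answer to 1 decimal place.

From f = (1 − cos θ)/2: cos θ = 1 − 2×0.60 = -0.200; arccos → 101.5°.
The Moon is waxing (0°–180°), so θ = 101.5° directly.
That fraction of the synodic month is 101.5/360 × 29.5 d ≈ 8.32 d.

8.3 days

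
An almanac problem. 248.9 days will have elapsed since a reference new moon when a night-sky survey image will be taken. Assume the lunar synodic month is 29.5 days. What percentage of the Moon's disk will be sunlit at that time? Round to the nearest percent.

96%

Reduce mod P: 248.9 − 8×29.5 = 12.90 d into the current lunation.
The Moon has covered 12.90/29.5 of its cycle, so θ ≈ 360° × 12.90/29.5 = 157.4°.
Illuminated fraction = (1 − cos 157.4°)/2 = (1 − (-0.923))/2 ≈ 0.962, so 96%.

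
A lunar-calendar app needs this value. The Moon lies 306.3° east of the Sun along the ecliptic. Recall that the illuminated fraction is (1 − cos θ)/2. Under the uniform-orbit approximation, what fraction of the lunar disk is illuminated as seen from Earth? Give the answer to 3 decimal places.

f = (1 − cos 306.3°)/2 = (1 − 0.592)/2 ≈ 0.204.

0.204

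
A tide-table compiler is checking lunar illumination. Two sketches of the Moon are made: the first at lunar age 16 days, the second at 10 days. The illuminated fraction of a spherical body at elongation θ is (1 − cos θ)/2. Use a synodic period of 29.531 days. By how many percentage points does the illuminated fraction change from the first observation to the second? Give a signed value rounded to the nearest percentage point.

θ₁ = 360° × 16/29.531 = 195.0°, f₁ = (1 − cos θ₁)/2 = 0.983.
θ₂ = 360° × 10/29.531 = 121.9°, f₂ = (1 − cos θ₂)/2 = 0.764.
Change = f₂ − f₁ = -0.219 → -22 percentage points.

-22 pp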